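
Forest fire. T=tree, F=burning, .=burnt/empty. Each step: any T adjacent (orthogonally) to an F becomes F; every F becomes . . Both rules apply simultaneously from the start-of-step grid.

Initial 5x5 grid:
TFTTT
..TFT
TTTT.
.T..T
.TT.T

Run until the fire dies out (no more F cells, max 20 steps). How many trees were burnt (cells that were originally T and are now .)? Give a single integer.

Answer: 13

Derivation:
Step 1: +6 fires, +2 burnt (F count now 6)
Step 2: +2 fires, +6 burnt (F count now 2)
Step 3: +1 fires, +2 burnt (F count now 1)
Step 4: +2 fires, +1 burnt (F count now 2)
Step 5: +1 fires, +2 burnt (F count now 1)
Step 6: +1 fires, +1 burnt (F count now 1)
Step 7: +0 fires, +1 burnt (F count now 0)
Fire out after step 7
Initially T: 15, now '.': 23
Total burnt (originally-T cells now '.'): 13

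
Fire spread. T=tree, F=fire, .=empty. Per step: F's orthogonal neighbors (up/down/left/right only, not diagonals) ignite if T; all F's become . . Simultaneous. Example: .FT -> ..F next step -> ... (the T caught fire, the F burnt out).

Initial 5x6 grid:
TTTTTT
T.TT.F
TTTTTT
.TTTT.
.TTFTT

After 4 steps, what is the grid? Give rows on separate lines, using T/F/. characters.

Step 1: 5 trees catch fire, 2 burn out
  TTTTTF
  T.TT..
  TTTTTF
  .TTFT.
  .TF.FT
Step 2: 7 trees catch fire, 5 burn out
  TTTTF.
  T.TT..
  TTTFF.
  .TF.F.
  .F...F
Step 3: 4 trees catch fire, 7 burn out
  TTTF..
  T.TF..
  TTF...
  .F....
  ......
Step 4: 3 trees catch fire, 4 burn out
  TTF...
  T.F...
  TF....
  ......
  ......

TTF...
T.F...
TF....
......
......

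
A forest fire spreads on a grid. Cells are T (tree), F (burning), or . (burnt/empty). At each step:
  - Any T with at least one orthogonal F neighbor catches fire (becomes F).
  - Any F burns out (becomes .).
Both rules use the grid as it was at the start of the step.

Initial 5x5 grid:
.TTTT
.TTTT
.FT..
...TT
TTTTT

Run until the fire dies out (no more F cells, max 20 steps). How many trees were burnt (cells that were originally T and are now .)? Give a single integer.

Answer: 9

Derivation:
Step 1: +2 fires, +1 burnt (F count now 2)
Step 2: +2 fires, +2 burnt (F count now 2)
Step 3: +2 fires, +2 burnt (F count now 2)
Step 4: +2 fires, +2 burnt (F count now 2)
Step 5: +1 fires, +2 burnt (F count now 1)
Step 6: +0 fires, +1 burnt (F count now 0)
Fire out after step 6
Initially T: 16, now '.': 18
Total burnt (originally-T cells now '.'): 9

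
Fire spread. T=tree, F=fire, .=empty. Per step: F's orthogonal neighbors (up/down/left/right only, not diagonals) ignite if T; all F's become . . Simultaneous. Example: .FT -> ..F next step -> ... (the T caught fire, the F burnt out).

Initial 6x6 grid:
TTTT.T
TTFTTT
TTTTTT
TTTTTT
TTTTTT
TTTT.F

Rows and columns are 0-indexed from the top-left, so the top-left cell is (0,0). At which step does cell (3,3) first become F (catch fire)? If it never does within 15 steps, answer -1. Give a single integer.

Step 1: cell (3,3)='T' (+5 fires, +2 burnt)
Step 2: cell (3,3)='T' (+9 fires, +5 burnt)
Step 3: cell (3,3)='F' (+10 fires, +9 burnt)
  -> target ignites at step 3
Step 4: cell (3,3)='.' (+5 fires, +10 burnt)
Step 5: cell (3,3)='.' (+2 fires, +5 burnt)
Step 6: cell (3,3)='.' (+1 fires, +2 burnt)
Step 7: cell (3,3)='.' (+0 fires, +1 burnt)
  fire out at step 7

3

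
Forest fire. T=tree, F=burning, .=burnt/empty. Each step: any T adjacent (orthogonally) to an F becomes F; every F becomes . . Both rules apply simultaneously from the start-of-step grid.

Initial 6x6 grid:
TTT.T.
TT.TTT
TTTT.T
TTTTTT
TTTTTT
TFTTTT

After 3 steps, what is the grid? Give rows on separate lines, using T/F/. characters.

Step 1: 3 trees catch fire, 1 burn out
  TTT.T.
  TT.TTT
  TTTT.T
  TTTTTT
  TFTTTT
  F.FTTT
Step 2: 4 trees catch fire, 3 burn out
  TTT.T.
  TT.TTT
  TTTT.T
  TFTTTT
  F.FTTT
  ...FTT
Step 3: 5 trees catch fire, 4 burn out
  TTT.T.
  TT.TTT
  TFTT.T
  F.FTTT
  ...FTT
  ....FT

TTT.T.
TT.TTT
TFTT.T
F.FTTT
...FTT
....FT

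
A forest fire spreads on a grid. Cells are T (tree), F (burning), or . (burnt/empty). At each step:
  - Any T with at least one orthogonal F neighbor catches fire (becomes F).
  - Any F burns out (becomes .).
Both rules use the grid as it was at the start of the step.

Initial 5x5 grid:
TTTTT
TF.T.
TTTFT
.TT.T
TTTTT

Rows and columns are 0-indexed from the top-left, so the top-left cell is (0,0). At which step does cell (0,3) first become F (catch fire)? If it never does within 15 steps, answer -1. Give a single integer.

Step 1: cell (0,3)='T' (+6 fires, +2 burnt)
Step 2: cell (0,3)='F' (+7 fires, +6 burnt)
  -> target ignites at step 2
Step 3: cell (0,3)='.' (+4 fires, +7 burnt)
Step 4: cell (0,3)='.' (+2 fires, +4 burnt)
Step 5: cell (0,3)='.' (+0 fires, +2 burnt)
  fire out at step 5

2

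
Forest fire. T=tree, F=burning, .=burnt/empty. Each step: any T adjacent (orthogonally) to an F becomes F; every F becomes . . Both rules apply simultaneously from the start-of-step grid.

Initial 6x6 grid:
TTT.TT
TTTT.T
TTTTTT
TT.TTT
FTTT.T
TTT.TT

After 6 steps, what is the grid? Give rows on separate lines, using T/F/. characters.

Step 1: 3 trees catch fire, 1 burn out
  TTT.TT
  TTTT.T
  TTTTTT
  FT.TTT
  .FTT.T
  FTT.TT
Step 2: 4 trees catch fire, 3 burn out
  TTT.TT
  TTTT.T
  FTTTTT
  .F.TTT
  ..FT.T
  .FT.TT
Step 3: 4 trees catch fire, 4 burn out
  TTT.TT
  FTTT.T
  .FTTTT
  ...TTT
  ...F.T
  ..F.TT
Step 4: 4 trees catch fire, 4 burn out
  FTT.TT
  .FTT.T
  ..FTTT
  ...FTT
  .....T
  ....TT
Step 5: 4 trees catch fire, 4 burn out
  .FT.TT
  ..FT.T
  ...FTT
  ....FT
  .....T
  ....TT
Step 6: 4 trees catch fire, 4 burn out
  ..F.TT
  ...F.T
  ....FT
  .....F
  .....T
  ....TT

..F.TT
...F.T
....FT
.....F
.....T
....TT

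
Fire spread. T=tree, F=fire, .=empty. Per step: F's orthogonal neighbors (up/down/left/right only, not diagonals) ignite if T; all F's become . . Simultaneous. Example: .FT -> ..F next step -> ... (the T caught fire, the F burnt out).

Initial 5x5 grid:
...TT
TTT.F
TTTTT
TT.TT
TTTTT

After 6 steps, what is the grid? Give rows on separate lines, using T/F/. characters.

Step 1: 2 trees catch fire, 1 burn out
  ...TF
  TTT..
  TTTTF
  TT.TT
  TTTTT
Step 2: 3 trees catch fire, 2 burn out
  ...F.
  TTT..
  TTTF.
  TT.TF
  TTTTT
Step 3: 3 trees catch fire, 3 burn out
  .....
  TTT..
  TTF..
  TT.F.
  TTTTF
Step 4: 3 trees catch fire, 3 burn out
  .....
  TTF..
  TF...
  TT...
  TTTF.
Step 5: 4 trees catch fire, 3 burn out
  .....
  TF...
  F....
  TF...
  TTF..
Step 6: 3 trees catch fire, 4 burn out
  .....
  F....
  .....
  F....
  TF...

.....
F....
.....
F....
TF...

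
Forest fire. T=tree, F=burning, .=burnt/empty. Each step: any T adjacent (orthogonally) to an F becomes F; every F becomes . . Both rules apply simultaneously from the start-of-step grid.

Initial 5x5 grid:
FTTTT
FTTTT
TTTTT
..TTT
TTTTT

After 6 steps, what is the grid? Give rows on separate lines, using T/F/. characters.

Step 1: 3 trees catch fire, 2 burn out
  .FTTT
  .FTTT
  FTTTT
  ..TTT
  TTTTT
Step 2: 3 trees catch fire, 3 burn out
  ..FTT
  ..FTT
  .FTTT
  ..TTT
  TTTTT
Step 3: 3 trees catch fire, 3 burn out
  ...FT
  ...FT
  ..FTT
  ..TTT
  TTTTT
Step 4: 4 trees catch fire, 3 burn out
  ....F
  ....F
  ...FT
  ..FTT
  TTTTT
Step 5: 3 trees catch fire, 4 burn out
  .....
  .....
  ....F
  ...FT
  TTFTT
Step 6: 3 trees catch fire, 3 burn out
  .....
  .....
  .....
  ....F
  TF.FT

.....
.....
.....
....F
TF.FT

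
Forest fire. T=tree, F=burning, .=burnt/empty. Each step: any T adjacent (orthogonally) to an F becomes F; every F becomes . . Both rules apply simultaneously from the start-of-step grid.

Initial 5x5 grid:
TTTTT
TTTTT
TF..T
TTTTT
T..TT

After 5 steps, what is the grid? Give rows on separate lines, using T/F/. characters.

Step 1: 3 trees catch fire, 1 burn out
  TTTTT
  TFTTT
  F...T
  TFTTT
  T..TT
Step 2: 5 trees catch fire, 3 burn out
  TFTTT
  F.FTT
  ....T
  F.FTT
  T..TT
Step 3: 5 trees catch fire, 5 burn out
  F.FTT
  ...FT
  ....T
  ...FT
  F..TT
Step 4: 4 trees catch fire, 5 burn out
  ...FT
  ....F
  ....T
  ....F
  ...FT
Step 5: 3 trees catch fire, 4 burn out
  ....F
  .....
  ....F
  .....
  ....F

....F
.....
....F
.....
....F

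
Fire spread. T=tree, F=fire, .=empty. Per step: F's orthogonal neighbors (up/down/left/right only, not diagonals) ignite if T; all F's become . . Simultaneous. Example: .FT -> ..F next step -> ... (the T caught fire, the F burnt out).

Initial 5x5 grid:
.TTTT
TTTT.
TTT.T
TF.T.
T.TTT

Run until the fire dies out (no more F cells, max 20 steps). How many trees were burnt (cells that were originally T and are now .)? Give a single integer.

Step 1: +2 fires, +1 burnt (F count now 2)
Step 2: +4 fires, +2 burnt (F count now 4)
Step 3: +3 fires, +4 burnt (F count now 3)
Step 4: +2 fires, +3 burnt (F count now 2)
Step 5: +1 fires, +2 burnt (F count now 1)
Step 6: +1 fires, +1 burnt (F count now 1)
Step 7: +0 fires, +1 burnt (F count now 0)
Fire out after step 7
Initially T: 18, now '.': 20
Total burnt (originally-T cells now '.'): 13

Answer: 13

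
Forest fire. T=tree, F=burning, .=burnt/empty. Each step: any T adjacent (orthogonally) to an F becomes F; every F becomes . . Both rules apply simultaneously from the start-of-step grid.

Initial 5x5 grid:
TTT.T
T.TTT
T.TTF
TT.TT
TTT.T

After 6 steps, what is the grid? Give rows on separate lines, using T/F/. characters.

Step 1: 3 trees catch fire, 1 burn out
  TTT.T
  T.TTF
  T.TF.
  TT.TF
  TTT.T
Step 2: 5 trees catch fire, 3 burn out
  TTT.F
  T.TF.
  T.F..
  TT.F.
  TTT.F
Step 3: 1 trees catch fire, 5 burn out
  TTT..
  T.F..
  T....
  TT...
  TTT..
Step 4: 1 trees catch fire, 1 burn out
  TTF..
  T....
  T....
  TT...
  TTT..
Step 5: 1 trees catch fire, 1 burn out
  TF...
  T....
  T....
  TT...
  TTT..
Step 6: 1 trees catch fire, 1 burn out
  F....
  T....
  T....
  TT...
  TTT..

F....
T....
T....
TT...
TTT..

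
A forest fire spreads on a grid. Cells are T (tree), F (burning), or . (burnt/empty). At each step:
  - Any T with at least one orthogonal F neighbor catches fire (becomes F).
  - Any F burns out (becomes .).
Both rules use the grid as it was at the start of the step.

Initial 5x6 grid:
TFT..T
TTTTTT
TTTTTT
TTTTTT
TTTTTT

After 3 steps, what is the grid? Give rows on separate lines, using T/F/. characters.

Step 1: 3 trees catch fire, 1 burn out
  F.F..T
  TFTTTT
  TTTTTT
  TTTTTT
  TTTTTT
Step 2: 3 trees catch fire, 3 burn out
  .....T
  F.FTTT
  TFTTTT
  TTTTTT
  TTTTTT
Step 3: 4 trees catch fire, 3 burn out
  .....T
  ...FTT
  F.FTTT
  TFTTTT
  TTTTTT

.....T
...FTT
F.FTTT
TFTTTT
TTTTTT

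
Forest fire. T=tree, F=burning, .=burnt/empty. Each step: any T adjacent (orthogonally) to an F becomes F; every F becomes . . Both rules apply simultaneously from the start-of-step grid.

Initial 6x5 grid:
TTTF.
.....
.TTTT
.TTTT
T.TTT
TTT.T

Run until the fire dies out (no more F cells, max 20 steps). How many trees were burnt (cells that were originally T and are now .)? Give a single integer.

Answer: 3

Derivation:
Step 1: +1 fires, +1 burnt (F count now 1)
Step 2: +1 fires, +1 burnt (F count now 1)
Step 3: +1 fires, +1 burnt (F count now 1)
Step 4: +0 fires, +1 burnt (F count now 0)
Fire out after step 4
Initially T: 19, now '.': 14
Total burnt (originally-T cells now '.'): 3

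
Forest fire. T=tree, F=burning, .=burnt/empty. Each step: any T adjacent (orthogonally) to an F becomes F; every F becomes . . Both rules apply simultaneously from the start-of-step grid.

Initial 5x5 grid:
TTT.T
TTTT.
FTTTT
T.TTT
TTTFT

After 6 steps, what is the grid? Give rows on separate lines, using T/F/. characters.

Step 1: 6 trees catch fire, 2 burn out
  TTT.T
  FTTT.
  .FTTT
  F.TFT
  TTF.F
Step 2: 8 trees catch fire, 6 burn out
  FTT.T
  .FTT.
  ..FFT
  ..F.F
  FF...
Step 3: 4 trees catch fire, 8 burn out
  .FT.T
  ..FF.
  ....F
  .....
  .....
Step 4: 1 trees catch fire, 4 burn out
  ..F.T
  .....
  .....
  .....
  .....
Step 5: 0 trees catch fire, 1 burn out
  ....T
  .....
  .....
  .....
  .....
Step 6: 0 trees catch fire, 0 burn out
  ....T
  .....
  .....
  .....
  .....

....T
.....
.....
.....
.....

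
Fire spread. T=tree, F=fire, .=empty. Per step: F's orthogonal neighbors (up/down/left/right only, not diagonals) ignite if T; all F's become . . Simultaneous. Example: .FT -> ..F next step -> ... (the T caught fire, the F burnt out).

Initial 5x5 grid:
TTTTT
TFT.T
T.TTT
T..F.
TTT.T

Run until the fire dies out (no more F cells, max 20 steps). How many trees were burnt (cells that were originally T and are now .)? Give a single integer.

Answer: 16

Derivation:
Step 1: +4 fires, +2 burnt (F count now 4)
Step 2: +5 fires, +4 burnt (F count now 5)
Step 3: +3 fires, +5 burnt (F count now 3)
Step 4: +2 fires, +3 burnt (F count now 2)
Step 5: +1 fires, +2 burnt (F count now 1)
Step 6: +1 fires, +1 burnt (F count now 1)
Step 7: +0 fires, +1 burnt (F count now 0)
Fire out after step 7
Initially T: 17, now '.': 24
Total burnt (originally-T cells now '.'): 16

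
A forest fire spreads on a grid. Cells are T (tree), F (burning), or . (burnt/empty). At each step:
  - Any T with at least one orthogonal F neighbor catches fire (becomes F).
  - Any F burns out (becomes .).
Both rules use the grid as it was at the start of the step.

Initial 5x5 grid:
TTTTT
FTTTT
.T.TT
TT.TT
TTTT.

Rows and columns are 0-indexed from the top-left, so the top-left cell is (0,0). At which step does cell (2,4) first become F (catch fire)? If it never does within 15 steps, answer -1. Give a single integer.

Step 1: cell (2,4)='T' (+2 fires, +1 burnt)
Step 2: cell (2,4)='T' (+3 fires, +2 burnt)
Step 3: cell (2,4)='T' (+3 fires, +3 burnt)
Step 4: cell (2,4)='T' (+5 fires, +3 burnt)
Step 5: cell (2,4)='F' (+5 fires, +5 burnt)
  -> target ignites at step 5
Step 6: cell (2,4)='.' (+2 fires, +5 burnt)
Step 7: cell (2,4)='.' (+0 fires, +2 burnt)
  fire out at step 7

5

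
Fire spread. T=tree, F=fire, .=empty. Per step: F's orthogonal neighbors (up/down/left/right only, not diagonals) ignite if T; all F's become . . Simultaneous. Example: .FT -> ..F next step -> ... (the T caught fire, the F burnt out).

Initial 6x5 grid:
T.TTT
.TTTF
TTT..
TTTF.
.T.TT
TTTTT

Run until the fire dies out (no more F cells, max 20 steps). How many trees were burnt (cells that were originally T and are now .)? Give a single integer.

Step 1: +4 fires, +2 burnt (F count now 4)
Step 2: +6 fires, +4 burnt (F count now 6)
Step 3: +7 fires, +6 burnt (F count now 7)
Step 4: +2 fires, +7 burnt (F count now 2)
Step 5: +1 fires, +2 burnt (F count now 1)
Step 6: +0 fires, +1 burnt (F count now 0)
Fire out after step 6
Initially T: 21, now '.': 29
Total burnt (originally-T cells now '.'): 20

Answer: 20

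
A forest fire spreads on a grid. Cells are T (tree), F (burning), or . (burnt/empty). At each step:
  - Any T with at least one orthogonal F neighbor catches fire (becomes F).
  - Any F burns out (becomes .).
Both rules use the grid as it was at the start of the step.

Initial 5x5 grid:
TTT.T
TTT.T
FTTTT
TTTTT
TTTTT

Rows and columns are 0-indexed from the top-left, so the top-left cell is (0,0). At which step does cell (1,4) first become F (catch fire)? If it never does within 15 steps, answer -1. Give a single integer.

Step 1: cell (1,4)='T' (+3 fires, +1 burnt)
Step 2: cell (1,4)='T' (+5 fires, +3 burnt)
Step 3: cell (1,4)='T' (+5 fires, +5 burnt)
Step 4: cell (1,4)='T' (+4 fires, +5 burnt)
Step 5: cell (1,4)='F' (+3 fires, +4 burnt)
  -> target ignites at step 5
Step 6: cell (1,4)='.' (+2 fires, +3 burnt)
Step 7: cell (1,4)='.' (+0 fires, +2 burnt)
  fire out at step 7

5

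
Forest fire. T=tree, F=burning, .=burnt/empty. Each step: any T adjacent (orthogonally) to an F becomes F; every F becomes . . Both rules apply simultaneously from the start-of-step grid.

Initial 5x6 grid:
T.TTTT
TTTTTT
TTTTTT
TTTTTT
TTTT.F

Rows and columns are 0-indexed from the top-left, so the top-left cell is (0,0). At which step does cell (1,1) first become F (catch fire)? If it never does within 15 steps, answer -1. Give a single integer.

Step 1: cell (1,1)='T' (+1 fires, +1 burnt)
Step 2: cell (1,1)='T' (+2 fires, +1 burnt)
Step 3: cell (1,1)='T' (+3 fires, +2 burnt)
Step 4: cell (1,1)='T' (+5 fires, +3 burnt)
Step 5: cell (1,1)='T' (+5 fires, +5 burnt)
Step 6: cell (1,1)='T' (+5 fires, +5 burnt)
Step 7: cell (1,1)='F' (+4 fires, +5 burnt)
  -> target ignites at step 7
Step 8: cell (1,1)='.' (+1 fires, +4 burnt)
Step 9: cell (1,1)='.' (+1 fires, +1 burnt)
Step 10: cell (1,1)='.' (+0 fires, +1 burnt)
  fire out at step 10

7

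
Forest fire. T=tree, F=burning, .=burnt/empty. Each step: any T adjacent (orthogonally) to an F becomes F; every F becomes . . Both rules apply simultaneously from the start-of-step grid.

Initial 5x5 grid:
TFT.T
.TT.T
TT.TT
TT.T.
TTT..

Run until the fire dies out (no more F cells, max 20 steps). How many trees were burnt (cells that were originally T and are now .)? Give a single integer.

Step 1: +3 fires, +1 burnt (F count now 3)
Step 2: +2 fires, +3 burnt (F count now 2)
Step 3: +2 fires, +2 burnt (F count now 2)
Step 4: +2 fires, +2 burnt (F count now 2)
Step 5: +2 fires, +2 burnt (F count now 2)
Step 6: +0 fires, +2 burnt (F count now 0)
Fire out after step 6
Initially T: 16, now '.': 20
Total burnt (originally-T cells now '.'): 11

Answer: 11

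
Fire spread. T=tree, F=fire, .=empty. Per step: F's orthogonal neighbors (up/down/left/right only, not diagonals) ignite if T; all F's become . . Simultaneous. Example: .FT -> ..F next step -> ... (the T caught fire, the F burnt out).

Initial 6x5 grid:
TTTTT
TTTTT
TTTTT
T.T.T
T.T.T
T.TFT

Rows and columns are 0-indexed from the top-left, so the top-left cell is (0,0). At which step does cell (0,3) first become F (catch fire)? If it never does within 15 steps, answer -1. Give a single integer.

Step 1: cell (0,3)='T' (+2 fires, +1 burnt)
Step 2: cell (0,3)='T' (+2 fires, +2 burnt)
Step 3: cell (0,3)='T' (+2 fires, +2 burnt)
Step 4: cell (0,3)='T' (+2 fires, +2 burnt)
Step 5: cell (0,3)='T' (+4 fires, +2 burnt)
Step 6: cell (0,3)='T' (+5 fires, +4 burnt)
Step 7: cell (0,3)='F' (+4 fires, +5 burnt)
  -> target ignites at step 7
Step 8: cell (0,3)='.' (+2 fires, +4 burnt)
Step 9: cell (0,3)='.' (+1 fires, +2 burnt)
Step 10: cell (0,3)='.' (+0 fires, +1 burnt)
  fire out at step 10

7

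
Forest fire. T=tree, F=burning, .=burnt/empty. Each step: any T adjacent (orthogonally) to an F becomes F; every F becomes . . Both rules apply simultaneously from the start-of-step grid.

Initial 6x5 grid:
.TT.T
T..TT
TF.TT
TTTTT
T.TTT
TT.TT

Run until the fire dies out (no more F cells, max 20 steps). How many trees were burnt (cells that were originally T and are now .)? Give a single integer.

Step 1: +2 fires, +1 burnt (F count now 2)
Step 2: +3 fires, +2 burnt (F count now 3)
Step 3: +3 fires, +3 burnt (F count now 3)
Step 4: +4 fires, +3 burnt (F count now 4)
Step 5: +5 fires, +4 burnt (F count now 5)
Step 6: +2 fires, +5 burnt (F count now 2)
Step 7: +1 fires, +2 burnt (F count now 1)
Step 8: +0 fires, +1 burnt (F count now 0)
Fire out after step 8
Initially T: 22, now '.': 28
Total burnt (originally-T cells now '.'): 20

Answer: 20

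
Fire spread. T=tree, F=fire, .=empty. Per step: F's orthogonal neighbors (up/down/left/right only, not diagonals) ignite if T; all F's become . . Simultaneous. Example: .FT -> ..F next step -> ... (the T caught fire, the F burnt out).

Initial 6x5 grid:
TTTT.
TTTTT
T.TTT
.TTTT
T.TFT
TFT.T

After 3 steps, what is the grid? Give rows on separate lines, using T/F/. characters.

Step 1: 5 trees catch fire, 2 burn out
  TTTT.
  TTTTT
  T.TTT
  .TTFT
  T.F.F
  F.F.T
Step 2: 5 trees catch fire, 5 burn out
  TTTT.
  TTTTT
  T.TFT
  .TF.F
  F....
  ....F
Step 3: 4 trees catch fire, 5 burn out
  TTTT.
  TTTFT
  T.F.F
  .F...
  .....
  .....

TTTT.
TTTFT
T.F.F
.F...
.....
.....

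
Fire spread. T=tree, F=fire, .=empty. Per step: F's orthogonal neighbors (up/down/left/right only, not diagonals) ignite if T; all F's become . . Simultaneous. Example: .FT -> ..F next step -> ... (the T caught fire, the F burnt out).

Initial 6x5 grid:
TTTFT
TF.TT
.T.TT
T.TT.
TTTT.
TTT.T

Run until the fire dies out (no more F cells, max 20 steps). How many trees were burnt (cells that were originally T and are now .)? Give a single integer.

Answer: 20

Derivation:
Step 1: +6 fires, +2 burnt (F count now 6)
Step 2: +3 fires, +6 burnt (F count now 3)
Step 3: +2 fires, +3 burnt (F count now 2)
Step 4: +2 fires, +2 burnt (F count now 2)
Step 5: +1 fires, +2 burnt (F count now 1)
Step 6: +2 fires, +1 burnt (F count now 2)
Step 7: +2 fires, +2 burnt (F count now 2)
Step 8: +2 fires, +2 burnt (F count now 2)
Step 9: +0 fires, +2 burnt (F count now 0)
Fire out after step 9
Initially T: 21, now '.': 29
Total burnt (originally-T cells now '.'): 20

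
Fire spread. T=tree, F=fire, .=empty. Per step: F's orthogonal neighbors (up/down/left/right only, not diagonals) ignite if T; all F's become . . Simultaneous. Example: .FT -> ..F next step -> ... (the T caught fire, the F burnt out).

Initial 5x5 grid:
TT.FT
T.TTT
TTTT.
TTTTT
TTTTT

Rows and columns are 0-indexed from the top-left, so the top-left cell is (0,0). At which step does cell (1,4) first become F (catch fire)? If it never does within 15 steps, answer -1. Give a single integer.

Step 1: cell (1,4)='T' (+2 fires, +1 burnt)
Step 2: cell (1,4)='F' (+3 fires, +2 burnt)
  -> target ignites at step 2
Step 3: cell (1,4)='.' (+2 fires, +3 burnt)
Step 4: cell (1,4)='.' (+4 fires, +2 burnt)
Step 5: cell (1,4)='.' (+4 fires, +4 burnt)
Step 6: cell (1,4)='.' (+3 fires, +4 burnt)
Step 7: cell (1,4)='.' (+2 fires, +3 burnt)
Step 8: cell (1,4)='.' (+1 fires, +2 burnt)
Step 9: cell (1,4)='.' (+0 fires, +1 burnt)
  fire out at step 9

2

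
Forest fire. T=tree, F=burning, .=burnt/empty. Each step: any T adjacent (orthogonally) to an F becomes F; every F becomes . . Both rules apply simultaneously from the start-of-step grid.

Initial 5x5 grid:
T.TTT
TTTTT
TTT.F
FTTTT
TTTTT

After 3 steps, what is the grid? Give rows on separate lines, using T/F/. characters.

Step 1: 5 trees catch fire, 2 burn out
  T.TTT
  TTTTF
  FTT..
  .FTTF
  FTTTT
Step 2: 8 trees catch fire, 5 burn out
  T.TTF
  FTTF.
  .FT..
  ..FF.
  .FTTF
Step 3: 7 trees catch fire, 8 burn out
  F.TF.
  .FF..
  ..F..
  .....
  ..FF.

F.TF.
.FF..
..F..
.....
..FF.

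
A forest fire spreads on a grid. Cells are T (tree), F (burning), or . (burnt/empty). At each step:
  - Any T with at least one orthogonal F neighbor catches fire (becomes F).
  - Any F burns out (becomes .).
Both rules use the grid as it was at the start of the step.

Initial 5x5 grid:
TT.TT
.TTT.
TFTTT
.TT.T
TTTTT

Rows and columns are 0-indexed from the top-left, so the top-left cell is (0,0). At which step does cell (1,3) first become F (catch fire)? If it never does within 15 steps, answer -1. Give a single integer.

Step 1: cell (1,3)='T' (+4 fires, +1 burnt)
Step 2: cell (1,3)='T' (+5 fires, +4 burnt)
Step 3: cell (1,3)='F' (+5 fires, +5 burnt)
  -> target ignites at step 3
Step 4: cell (1,3)='.' (+3 fires, +5 burnt)
Step 5: cell (1,3)='.' (+2 fires, +3 burnt)
Step 6: cell (1,3)='.' (+0 fires, +2 burnt)
  fire out at step 6

3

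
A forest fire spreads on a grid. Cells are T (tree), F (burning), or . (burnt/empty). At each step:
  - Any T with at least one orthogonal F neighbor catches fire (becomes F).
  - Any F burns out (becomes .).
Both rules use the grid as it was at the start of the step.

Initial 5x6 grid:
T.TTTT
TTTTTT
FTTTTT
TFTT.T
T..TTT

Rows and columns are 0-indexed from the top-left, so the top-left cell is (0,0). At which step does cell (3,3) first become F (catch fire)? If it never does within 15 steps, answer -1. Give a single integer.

Step 1: cell (3,3)='T' (+4 fires, +2 burnt)
Step 2: cell (3,3)='F' (+5 fires, +4 burnt)
  -> target ignites at step 2
Step 3: cell (3,3)='.' (+3 fires, +5 burnt)
Step 4: cell (3,3)='.' (+4 fires, +3 burnt)
Step 5: cell (3,3)='.' (+4 fires, +4 burnt)
Step 6: cell (3,3)='.' (+3 fires, +4 burnt)
Step 7: cell (3,3)='.' (+1 fires, +3 burnt)
Step 8: cell (3,3)='.' (+0 fires, +1 burnt)
  fire out at step 8

2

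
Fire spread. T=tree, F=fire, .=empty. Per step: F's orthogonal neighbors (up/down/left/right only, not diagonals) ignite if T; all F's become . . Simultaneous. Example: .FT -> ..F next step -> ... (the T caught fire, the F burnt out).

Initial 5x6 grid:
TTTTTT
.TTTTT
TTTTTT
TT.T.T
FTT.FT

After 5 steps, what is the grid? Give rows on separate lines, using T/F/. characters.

Step 1: 3 trees catch fire, 2 burn out
  TTTTTT
  .TTTTT
  TTTTTT
  FT.T.T
  .FT..F
Step 2: 4 trees catch fire, 3 burn out
  TTTTTT
  .TTTTT
  FTTTTT
  .F.T.F
  ..F...
Step 3: 2 trees catch fire, 4 burn out
  TTTTTT
  .TTTTT
  .FTTTF
  ...T..
  ......
Step 4: 4 trees catch fire, 2 burn out
  TTTTTT
  .FTTTF
  ..FTF.
  ...T..
  ......
Step 5: 5 trees catch fire, 4 burn out
  TFTTTF
  ..FTF.
  ...F..
  ...T..
  ......

TFTTTF
..FTF.
...F..
...T..
......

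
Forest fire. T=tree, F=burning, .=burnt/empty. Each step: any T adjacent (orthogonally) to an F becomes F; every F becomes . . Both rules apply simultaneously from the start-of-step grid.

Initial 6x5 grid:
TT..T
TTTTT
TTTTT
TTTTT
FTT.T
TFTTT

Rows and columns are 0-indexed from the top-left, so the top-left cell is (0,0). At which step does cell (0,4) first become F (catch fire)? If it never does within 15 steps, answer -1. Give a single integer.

Step 1: cell (0,4)='T' (+4 fires, +2 burnt)
Step 2: cell (0,4)='T' (+4 fires, +4 burnt)
Step 3: cell (0,4)='T' (+4 fires, +4 burnt)
Step 4: cell (0,4)='T' (+5 fires, +4 burnt)
Step 5: cell (0,4)='T' (+4 fires, +5 burnt)
Step 6: cell (0,4)='T' (+2 fires, +4 burnt)
Step 7: cell (0,4)='T' (+1 fires, +2 burnt)
Step 8: cell (0,4)='F' (+1 fires, +1 burnt)
  -> target ignites at step 8
Step 9: cell (0,4)='.' (+0 fires, +1 burnt)
  fire out at step 9

8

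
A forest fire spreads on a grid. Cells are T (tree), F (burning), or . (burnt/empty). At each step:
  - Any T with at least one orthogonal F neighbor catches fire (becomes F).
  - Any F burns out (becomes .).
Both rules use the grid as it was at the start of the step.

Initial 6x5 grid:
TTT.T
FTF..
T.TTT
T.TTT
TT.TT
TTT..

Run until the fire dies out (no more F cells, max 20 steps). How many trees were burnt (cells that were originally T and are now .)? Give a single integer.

Answer: 19

Derivation:
Step 1: +5 fires, +2 burnt (F count now 5)
Step 2: +4 fires, +5 burnt (F count now 4)
Step 3: +3 fires, +4 burnt (F count now 3)
Step 4: +4 fires, +3 burnt (F count now 4)
Step 5: +2 fires, +4 burnt (F count now 2)
Step 6: +1 fires, +2 burnt (F count now 1)
Step 7: +0 fires, +1 burnt (F count now 0)
Fire out after step 7
Initially T: 20, now '.': 29
Total burnt (originally-T cells now '.'): 19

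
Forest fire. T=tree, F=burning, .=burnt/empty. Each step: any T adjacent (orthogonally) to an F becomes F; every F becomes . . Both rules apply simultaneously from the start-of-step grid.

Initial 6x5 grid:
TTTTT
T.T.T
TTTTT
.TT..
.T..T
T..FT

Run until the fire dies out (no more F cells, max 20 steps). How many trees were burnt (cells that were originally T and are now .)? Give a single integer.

Answer: 2

Derivation:
Step 1: +1 fires, +1 burnt (F count now 1)
Step 2: +1 fires, +1 burnt (F count now 1)
Step 3: +0 fires, +1 burnt (F count now 0)
Fire out after step 3
Initially T: 19, now '.': 13
Total burnt (originally-T cells now '.'): 2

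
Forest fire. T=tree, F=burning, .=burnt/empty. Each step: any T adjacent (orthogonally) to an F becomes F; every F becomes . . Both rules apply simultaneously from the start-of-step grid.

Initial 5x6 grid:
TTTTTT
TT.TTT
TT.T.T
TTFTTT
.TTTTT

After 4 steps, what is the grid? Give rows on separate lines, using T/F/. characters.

Step 1: 3 trees catch fire, 1 burn out
  TTTTTT
  TT.TTT
  TT.T.T
  TF.FTT
  .TFTTT
Step 2: 6 trees catch fire, 3 burn out
  TTTTTT
  TT.TTT
  TF.F.T
  F...FT
  .F.FTT
Step 3: 5 trees catch fire, 6 burn out
  TTTTTT
  TF.FTT
  F....T
  .....F
  ....FT
Step 4: 6 trees catch fire, 5 burn out
  TFTFTT
  F...FT
  .....F
  ......
  .....F

TFTFTT
F...FT
.....F
......
.....F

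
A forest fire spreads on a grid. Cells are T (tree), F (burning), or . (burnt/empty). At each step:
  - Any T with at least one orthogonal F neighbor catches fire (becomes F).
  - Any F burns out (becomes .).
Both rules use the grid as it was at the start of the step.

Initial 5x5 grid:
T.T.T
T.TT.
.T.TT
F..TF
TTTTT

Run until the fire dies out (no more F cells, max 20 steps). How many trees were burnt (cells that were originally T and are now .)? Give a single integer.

Answer: 11

Derivation:
Step 1: +4 fires, +2 burnt (F count now 4)
Step 2: +3 fires, +4 burnt (F count now 3)
Step 3: +2 fires, +3 burnt (F count now 2)
Step 4: +1 fires, +2 burnt (F count now 1)
Step 5: +1 fires, +1 burnt (F count now 1)
Step 6: +0 fires, +1 burnt (F count now 0)
Fire out after step 6
Initially T: 15, now '.': 21
Total burnt (originally-T cells now '.'): 11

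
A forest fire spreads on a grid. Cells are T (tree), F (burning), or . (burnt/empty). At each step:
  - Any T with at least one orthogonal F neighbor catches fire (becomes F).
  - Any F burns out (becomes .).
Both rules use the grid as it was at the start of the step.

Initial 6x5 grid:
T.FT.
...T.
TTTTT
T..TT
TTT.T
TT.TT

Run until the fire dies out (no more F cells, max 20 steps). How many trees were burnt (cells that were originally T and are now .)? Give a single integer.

Step 1: +1 fires, +1 burnt (F count now 1)
Step 2: +1 fires, +1 burnt (F count now 1)
Step 3: +1 fires, +1 burnt (F count now 1)
Step 4: +3 fires, +1 burnt (F count now 3)
Step 5: +2 fires, +3 burnt (F count now 2)
Step 6: +2 fires, +2 burnt (F count now 2)
Step 7: +2 fires, +2 burnt (F count now 2)
Step 8: +2 fires, +2 burnt (F count now 2)
Step 9: +2 fires, +2 burnt (F count now 2)
Step 10: +2 fires, +2 burnt (F count now 2)
Step 11: +0 fires, +2 burnt (F count now 0)
Fire out after step 11
Initially T: 19, now '.': 29
Total burnt (originally-T cells now '.'): 18

Answer: 18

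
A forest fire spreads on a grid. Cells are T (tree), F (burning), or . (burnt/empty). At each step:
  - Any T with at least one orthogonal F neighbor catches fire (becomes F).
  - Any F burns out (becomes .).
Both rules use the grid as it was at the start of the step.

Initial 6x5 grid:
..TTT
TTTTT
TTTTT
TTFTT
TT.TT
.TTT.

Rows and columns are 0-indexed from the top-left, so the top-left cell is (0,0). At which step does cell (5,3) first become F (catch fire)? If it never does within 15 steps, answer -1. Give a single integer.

Step 1: cell (5,3)='T' (+3 fires, +1 burnt)
Step 2: cell (5,3)='T' (+7 fires, +3 burnt)
Step 3: cell (5,3)='F' (+9 fires, +7 burnt)
  -> target ignites at step 3
Step 4: cell (5,3)='.' (+4 fires, +9 burnt)
Step 5: cell (5,3)='.' (+1 fires, +4 burnt)
Step 6: cell (5,3)='.' (+0 fires, +1 burnt)
  fire out at step 6

3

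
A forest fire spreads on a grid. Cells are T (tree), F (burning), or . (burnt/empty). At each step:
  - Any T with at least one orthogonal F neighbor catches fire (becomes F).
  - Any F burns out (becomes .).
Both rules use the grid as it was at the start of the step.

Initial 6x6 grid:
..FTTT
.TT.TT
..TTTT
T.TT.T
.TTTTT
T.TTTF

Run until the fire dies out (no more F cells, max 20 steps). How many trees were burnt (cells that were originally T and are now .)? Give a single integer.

Step 1: +4 fires, +2 burnt (F count now 4)
Step 2: +6 fires, +4 burnt (F count now 6)
Step 3: +7 fires, +6 burnt (F count now 7)
Step 4: +4 fires, +7 burnt (F count now 4)
Step 5: +1 fires, +4 burnt (F count now 1)
Step 6: +0 fires, +1 burnt (F count now 0)
Fire out after step 6
Initially T: 24, now '.': 34
Total burnt (originally-T cells now '.'): 22

Answer: 22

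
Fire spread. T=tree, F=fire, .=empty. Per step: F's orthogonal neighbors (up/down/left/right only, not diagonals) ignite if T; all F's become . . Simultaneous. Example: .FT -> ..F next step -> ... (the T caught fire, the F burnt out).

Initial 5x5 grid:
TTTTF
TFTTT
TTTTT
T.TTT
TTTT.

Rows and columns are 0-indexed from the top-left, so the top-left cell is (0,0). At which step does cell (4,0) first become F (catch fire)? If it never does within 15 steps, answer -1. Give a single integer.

Step 1: cell (4,0)='T' (+6 fires, +2 burnt)
Step 2: cell (4,0)='T' (+6 fires, +6 burnt)
Step 3: cell (4,0)='T' (+4 fires, +6 burnt)
Step 4: cell (4,0)='F' (+3 fires, +4 burnt)
  -> target ignites at step 4
Step 5: cell (4,0)='.' (+2 fires, +3 burnt)
Step 6: cell (4,0)='.' (+0 fires, +2 burnt)
  fire out at step 6

4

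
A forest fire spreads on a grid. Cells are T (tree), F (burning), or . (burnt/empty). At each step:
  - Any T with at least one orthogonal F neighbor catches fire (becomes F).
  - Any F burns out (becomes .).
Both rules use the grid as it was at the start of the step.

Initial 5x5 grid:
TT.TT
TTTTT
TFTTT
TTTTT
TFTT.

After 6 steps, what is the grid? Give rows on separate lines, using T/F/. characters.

Step 1: 6 trees catch fire, 2 burn out
  TT.TT
  TFTTT
  F.FTT
  TFTTT
  F.FT.
Step 2: 7 trees catch fire, 6 burn out
  TF.TT
  F.FTT
  ...FT
  F.FTT
  ...F.
Step 3: 4 trees catch fire, 7 burn out
  F..TT
  ...FT
  ....F
  ...FT
  .....
Step 4: 3 trees catch fire, 4 burn out
  ...FT
  ....F
  .....
  ....F
  .....
Step 5: 1 trees catch fire, 3 burn out
  ....F
  .....
  .....
  .....
  .....
Step 6: 0 trees catch fire, 1 burn out
  .....
  .....
  .....
  .....
  .....

.....
.....
.....
.....
.....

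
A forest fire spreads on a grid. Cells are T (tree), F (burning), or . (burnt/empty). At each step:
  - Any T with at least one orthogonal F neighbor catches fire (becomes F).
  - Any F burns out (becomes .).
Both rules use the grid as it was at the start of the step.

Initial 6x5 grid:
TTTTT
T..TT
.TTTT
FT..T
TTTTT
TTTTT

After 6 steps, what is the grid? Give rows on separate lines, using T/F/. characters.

Step 1: 2 trees catch fire, 1 burn out
  TTTTT
  T..TT
  .TTTT
  .F..T
  FTTTT
  TTTTT
Step 2: 3 trees catch fire, 2 burn out
  TTTTT
  T..TT
  .FTTT
  ....T
  .FTTT
  FTTTT
Step 3: 3 trees catch fire, 3 burn out
  TTTTT
  T..TT
  ..FTT
  ....T
  ..FTT
  .FTTT
Step 4: 3 trees catch fire, 3 burn out
  TTTTT
  T..TT
  ...FT
  ....T
  ...FT
  ..FTT
Step 5: 4 trees catch fire, 3 burn out
  TTTTT
  T..FT
  ....F
  ....T
  ....F
  ...FT
Step 6: 4 trees catch fire, 4 burn out
  TTTFT
  T...F
  .....
  ....F
  .....
  ....F

TTTFT
T...F
.....
....F
.....
....F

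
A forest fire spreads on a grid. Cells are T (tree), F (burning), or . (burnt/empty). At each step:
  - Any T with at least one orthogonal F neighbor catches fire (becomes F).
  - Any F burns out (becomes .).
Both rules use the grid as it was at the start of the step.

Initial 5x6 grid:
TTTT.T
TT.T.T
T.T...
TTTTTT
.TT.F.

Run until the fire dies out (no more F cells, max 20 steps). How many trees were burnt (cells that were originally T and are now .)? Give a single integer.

Answer: 17

Derivation:
Step 1: +1 fires, +1 burnt (F count now 1)
Step 2: +2 fires, +1 burnt (F count now 2)
Step 3: +1 fires, +2 burnt (F count now 1)
Step 4: +3 fires, +1 burnt (F count now 3)
Step 5: +2 fires, +3 burnt (F count now 2)
Step 6: +1 fires, +2 burnt (F count now 1)
Step 7: +1 fires, +1 burnt (F count now 1)
Step 8: +2 fires, +1 burnt (F count now 2)
Step 9: +1 fires, +2 burnt (F count now 1)
Step 10: +1 fires, +1 burnt (F count now 1)
Step 11: +1 fires, +1 burnt (F count now 1)
Step 12: +1 fires, +1 burnt (F count now 1)
Step 13: +0 fires, +1 burnt (F count now 0)
Fire out after step 13
Initially T: 19, now '.': 28
Total burnt (originally-T cells now '.'): 17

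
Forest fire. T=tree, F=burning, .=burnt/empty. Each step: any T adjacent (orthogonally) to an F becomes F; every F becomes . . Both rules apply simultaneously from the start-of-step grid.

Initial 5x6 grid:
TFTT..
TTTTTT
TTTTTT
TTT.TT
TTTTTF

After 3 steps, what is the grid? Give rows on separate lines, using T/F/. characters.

Step 1: 5 trees catch fire, 2 burn out
  F.FT..
  TFTTTT
  TTTTTT
  TTT.TF
  TTTTF.
Step 2: 7 trees catch fire, 5 burn out
  ...F..
  F.FTTT
  TFTTTF
  TTT.F.
  TTTF..
Step 3: 7 trees catch fire, 7 burn out
  ......
  ...FTF
  F.FTF.
  TFT...
  TTF...

......
...FTF
F.FTF.
TFT...
TTF...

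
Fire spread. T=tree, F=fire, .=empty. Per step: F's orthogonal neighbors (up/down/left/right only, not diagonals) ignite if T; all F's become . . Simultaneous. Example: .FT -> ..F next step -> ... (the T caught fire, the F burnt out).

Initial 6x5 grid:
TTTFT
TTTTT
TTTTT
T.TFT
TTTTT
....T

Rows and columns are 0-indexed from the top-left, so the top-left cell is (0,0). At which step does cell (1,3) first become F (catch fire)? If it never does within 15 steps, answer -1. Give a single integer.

Step 1: cell (1,3)='F' (+7 fires, +2 burnt)
  -> target ignites at step 1
Step 2: cell (1,3)='.' (+7 fires, +7 burnt)
Step 3: cell (1,3)='.' (+5 fires, +7 burnt)
Step 4: cell (1,3)='.' (+3 fires, +5 burnt)
Step 5: cell (1,3)='.' (+1 fires, +3 burnt)
Step 6: cell (1,3)='.' (+0 fires, +1 burnt)
  fire out at step 6

1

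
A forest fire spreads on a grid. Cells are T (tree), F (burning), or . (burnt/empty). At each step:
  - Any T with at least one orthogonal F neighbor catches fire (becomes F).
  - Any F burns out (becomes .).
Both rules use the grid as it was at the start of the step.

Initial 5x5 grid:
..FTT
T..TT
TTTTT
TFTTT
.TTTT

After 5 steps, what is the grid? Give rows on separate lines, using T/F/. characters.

Step 1: 5 trees catch fire, 2 burn out
  ...FT
  T..TT
  TFTTT
  F.FTT
  .FTTT
Step 2: 6 trees catch fire, 5 burn out
  ....F
  T..FT
  F.FTT
  ...FT
  ..FTT
Step 3: 5 trees catch fire, 6 burn out
  .....
  F...F
  ...FT
  ....F
  ...FT
Step 4: 2 trees catch fire, 5 burn out
  .....
  .....
  ....F
  .....
  ....F
Step 5: 0 trees catch fire, 2 burn out
  .....
  .....
  .....
  .....
  .....

.....
.....
.....
.....
.....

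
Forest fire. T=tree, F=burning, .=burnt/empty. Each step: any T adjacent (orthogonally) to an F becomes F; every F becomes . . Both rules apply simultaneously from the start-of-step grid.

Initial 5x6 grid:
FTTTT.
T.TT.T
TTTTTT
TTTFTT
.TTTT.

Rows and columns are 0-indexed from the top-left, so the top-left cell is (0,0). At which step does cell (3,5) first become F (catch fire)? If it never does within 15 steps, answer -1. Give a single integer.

Step 1: cell (3,5)='T' (+6 fires, +2 burnt)
Step 2: cell (3,5)='F' (+9 fires, +6 burnt)
  -> target ignites at step 2
Step 3: cell (3,5)='.' (+6 fires, +9 burnt)
Step 4: cell (3,5)='.' (+2 fires, +6 burnt)
Step 5: cell (3,5)='.' (+0 fires, +2 burnt)
  fire out at step 5

2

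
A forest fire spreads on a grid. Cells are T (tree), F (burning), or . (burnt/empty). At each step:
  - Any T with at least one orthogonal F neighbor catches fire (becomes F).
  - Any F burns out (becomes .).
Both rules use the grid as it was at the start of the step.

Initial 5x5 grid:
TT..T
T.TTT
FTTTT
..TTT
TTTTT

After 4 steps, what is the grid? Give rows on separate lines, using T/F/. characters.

Step 1: 2 trees catch fire, 1 burn out
  TT..T
  F.TTT
  .FTTT
  ..TTT
  TTTTT
Step 2: 2 trees catch fire, 2 burn out
  FT..T
  ..TTT
  ..FTT
  ..TTT
  TTTTT
Step 3: 4 trees catch fire, 2 burn out
  .F..T
  ..FTT
  ...FT
  ..FTT
  TTTTT
Step 4: 4 trees catch fire, 4 burn out
  ....T
  ...FT
  ....F
  ...FT
  TTFTT

....T
...FT
....F
...FT
TTFTT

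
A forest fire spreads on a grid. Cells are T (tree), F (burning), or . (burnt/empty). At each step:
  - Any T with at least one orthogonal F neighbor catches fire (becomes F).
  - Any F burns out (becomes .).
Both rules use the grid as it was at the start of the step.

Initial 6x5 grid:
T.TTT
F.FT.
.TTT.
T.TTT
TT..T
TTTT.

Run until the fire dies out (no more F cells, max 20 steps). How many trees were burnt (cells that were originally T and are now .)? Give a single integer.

Step 1: +4 fires, +2 burnt (F count now 4)
Step 2: +4 fires, +4 burnt (F count now 4)
Step 3: +2 fires, +4 burnt (F count now 2)
Step 4: +1 fires, +2 burnt (F count now 1)
Step 5: +1 fires, +1 burnt (F count now 1)
Step 6: +0 fires, +1 burnt (F count now 0)
Fire out after step 6
Initially T: 19, now '.': 23
Total burnt (originally-T cells now '.'): 12

Answer: 12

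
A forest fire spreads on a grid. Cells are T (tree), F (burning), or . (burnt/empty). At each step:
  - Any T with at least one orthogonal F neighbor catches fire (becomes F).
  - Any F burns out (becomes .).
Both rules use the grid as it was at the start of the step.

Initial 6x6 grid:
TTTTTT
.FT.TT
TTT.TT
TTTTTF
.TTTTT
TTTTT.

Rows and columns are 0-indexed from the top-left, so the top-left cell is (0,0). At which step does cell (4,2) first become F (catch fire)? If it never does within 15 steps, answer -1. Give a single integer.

Step 1: cell (4,2)='T' (+6 fires, +2 burnt)
Step 2: cell (4,2)='T' (+9 fires, +6 burnt)
Step 3: cell (4,2)='T' (+8 fires, +9 burnt)
Step 4: cell (4,2)='F' (+4 fires, +8 burnt)
  -> target ignites at step 4
Step 5: cell (4,2)='.' (+2 fires, +4 burnt)
Step 6: cell (4,2)='.' (+0 fires, +2 burnt)
  fire out at step 6

4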